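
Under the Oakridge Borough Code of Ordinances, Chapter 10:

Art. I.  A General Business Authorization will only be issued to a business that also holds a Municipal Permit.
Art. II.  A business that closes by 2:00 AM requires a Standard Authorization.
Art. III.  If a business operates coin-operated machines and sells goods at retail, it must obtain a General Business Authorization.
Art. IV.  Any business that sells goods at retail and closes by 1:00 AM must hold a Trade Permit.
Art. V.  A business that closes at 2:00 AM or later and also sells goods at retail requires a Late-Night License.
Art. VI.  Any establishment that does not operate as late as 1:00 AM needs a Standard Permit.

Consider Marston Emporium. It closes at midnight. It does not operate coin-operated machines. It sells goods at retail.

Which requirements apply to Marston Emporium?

Standard Authorization, Standard Permit, Trade Permit

Art. I. General Business Authorization is not required → no effect.
Art. II. closes midnight, at/before 2:00 AM → Standard Authorization required.
Art. III. does not operate coin-operated machines; sells goods at retail → General Business Authorization not required.
Art. IV. sells goods at retail; closes midnight, at/before 1:00 AM → Trade Permit required.
Art. V. closes midnight, at/before 2:00 AM; sells goods at retail → Late-Night License not required.
Art. VI. closes midnight, at/before 1:00 AM → Standard Permit required.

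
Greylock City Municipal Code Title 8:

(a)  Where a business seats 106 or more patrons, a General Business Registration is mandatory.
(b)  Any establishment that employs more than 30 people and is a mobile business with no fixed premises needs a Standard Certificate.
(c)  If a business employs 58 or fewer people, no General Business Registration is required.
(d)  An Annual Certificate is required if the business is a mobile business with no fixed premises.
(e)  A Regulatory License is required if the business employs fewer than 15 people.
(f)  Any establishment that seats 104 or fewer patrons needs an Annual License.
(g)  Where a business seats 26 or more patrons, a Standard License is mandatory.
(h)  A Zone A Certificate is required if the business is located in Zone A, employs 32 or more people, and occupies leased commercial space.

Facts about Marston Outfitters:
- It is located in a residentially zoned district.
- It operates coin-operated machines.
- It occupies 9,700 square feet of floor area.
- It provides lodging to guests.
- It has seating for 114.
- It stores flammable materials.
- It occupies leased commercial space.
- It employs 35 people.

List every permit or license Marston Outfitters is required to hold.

(a) seating 114 ≥ 106 → General Business Registration required.
(b) employees 35 > 30; occupies leased commercial space (not: is a mobile business with no fixed premises) → Standard Certificate not required.
(c) employees 35 ≤ 58 → exempt from General Business Registration.
(d) occupies leased commercial space (not: is a mobile business with no fixed premises) → Annual Certificate not required.
(e) employees 35 ≥ 15 → Regulatory License not required.
(f) seating 114 > 104 → Annual License not required.
(g) seating 114 ≥ 26 → Standard License required.
(h) is located in a residentially zoned district (not: is located in Zone A); employees 35 ≥ 32; occupies leased commercial space → Zone A Certificate not required.

Standard License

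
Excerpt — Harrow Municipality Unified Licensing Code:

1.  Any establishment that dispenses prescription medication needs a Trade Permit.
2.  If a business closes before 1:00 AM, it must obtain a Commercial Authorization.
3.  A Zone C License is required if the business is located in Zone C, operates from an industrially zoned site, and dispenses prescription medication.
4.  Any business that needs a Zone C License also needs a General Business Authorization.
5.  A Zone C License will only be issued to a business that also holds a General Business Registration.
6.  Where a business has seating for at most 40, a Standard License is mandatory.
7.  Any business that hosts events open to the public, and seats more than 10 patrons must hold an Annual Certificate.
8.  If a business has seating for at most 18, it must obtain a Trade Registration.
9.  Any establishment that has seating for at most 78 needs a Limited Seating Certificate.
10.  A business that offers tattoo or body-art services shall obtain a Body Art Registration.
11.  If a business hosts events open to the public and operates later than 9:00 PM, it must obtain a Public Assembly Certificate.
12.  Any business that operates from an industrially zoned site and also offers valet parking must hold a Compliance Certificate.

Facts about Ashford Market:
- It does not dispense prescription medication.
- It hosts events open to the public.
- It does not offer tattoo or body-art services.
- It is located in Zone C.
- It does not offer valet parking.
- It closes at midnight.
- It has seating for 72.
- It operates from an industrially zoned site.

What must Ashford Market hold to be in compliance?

Annual Certificate, Commercial Authorization, Limited Seating Certificate, Public Assembly Certificate

1. does not dispense prescription medication → Trade Permit not required.
2. closes midnight, at/before 1:00 AM → Commercial Authorization required.
3. is located in Zone C; operates from an industrially zoned site; does not dispense prescription medication → Zone C License not required.
4. Zone C License is not required → no effect.
5. Zone C License is not required → no effect.
6. seating 72 > 40 → Standard License not required.
7. hosts events open to the public; seating 72 > 10 → Annual Certificate required.
8. seating 72 > 18 → Trade Registration not required.
9. seating 72 ≤ 78 → Limited Seating Certificate required.
10. does not offer tattoo or body-art services → Body Art Registration not required.
11. hosts events open to the public; closes midnight, after 9:00 PM → Public Assembly Certificate required.
12. operates from an industrially zoned site; does not offer valet parking → Compliance Certificate not required.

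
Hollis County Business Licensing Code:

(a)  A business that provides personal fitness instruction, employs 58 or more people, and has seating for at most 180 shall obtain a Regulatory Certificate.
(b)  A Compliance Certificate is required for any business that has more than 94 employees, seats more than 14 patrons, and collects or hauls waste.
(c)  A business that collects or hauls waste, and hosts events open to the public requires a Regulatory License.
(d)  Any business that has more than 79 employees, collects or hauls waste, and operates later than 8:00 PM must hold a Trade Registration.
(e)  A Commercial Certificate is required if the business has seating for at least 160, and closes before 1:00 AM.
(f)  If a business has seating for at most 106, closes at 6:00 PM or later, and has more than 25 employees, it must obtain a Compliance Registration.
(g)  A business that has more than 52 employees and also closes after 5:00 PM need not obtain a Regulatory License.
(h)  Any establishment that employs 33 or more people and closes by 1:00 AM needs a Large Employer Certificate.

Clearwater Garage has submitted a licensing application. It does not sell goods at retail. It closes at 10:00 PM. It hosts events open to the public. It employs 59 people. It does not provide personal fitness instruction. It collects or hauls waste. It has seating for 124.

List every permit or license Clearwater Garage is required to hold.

Large Employer Certificate

(a) does not provide personal fitness instruction; employees 59 ≥ 58; seating 124 ≤ 180 → Regulatory Certificate not required.
(b) employees 59 ≤ 94; seating 124 > 14; collects or hauls waste → Compliance Certificate not required.
(c) collects or hauls waste; hosts events open to the public → Regulatory License required.
(d) employees 59 ≤ 79; collects or hauls waste; closes 10:00 PM, after 8:00 PM → Trade Registration not required.
(e) seating 124 < 160; closes 10:00 PM, at/before 1:00 AM → Commercial Certificate not required.
(f) seating 124 > 106; closes 10:00 PM, after 6:00 PM; employees 59 > 25 → Compliance Registration not required.
(g) employees 59 > 52; closes 10:00 PM, after 5:00 PM → exempt from Regulatory License.
(h) employees 59 ≥ 33; closes 10:00 PM, at/before 1:00 AM → Large Employer Certificate required.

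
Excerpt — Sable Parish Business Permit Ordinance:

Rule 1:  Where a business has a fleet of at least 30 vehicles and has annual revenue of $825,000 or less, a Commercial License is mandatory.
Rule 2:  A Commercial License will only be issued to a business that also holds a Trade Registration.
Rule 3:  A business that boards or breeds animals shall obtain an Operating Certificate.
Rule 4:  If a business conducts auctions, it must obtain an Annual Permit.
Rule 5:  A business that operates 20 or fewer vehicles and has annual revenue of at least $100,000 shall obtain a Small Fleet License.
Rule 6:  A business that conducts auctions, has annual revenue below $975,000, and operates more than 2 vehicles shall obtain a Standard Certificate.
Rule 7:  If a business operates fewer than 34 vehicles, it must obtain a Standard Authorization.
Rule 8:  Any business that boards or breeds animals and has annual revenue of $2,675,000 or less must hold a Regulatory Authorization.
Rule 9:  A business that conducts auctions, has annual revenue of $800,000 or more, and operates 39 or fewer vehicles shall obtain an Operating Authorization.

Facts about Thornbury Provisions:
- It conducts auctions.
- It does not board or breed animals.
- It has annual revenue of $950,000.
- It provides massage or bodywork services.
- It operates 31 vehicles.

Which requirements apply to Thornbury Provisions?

Rule 1: vehicles 31 ≥ 30; revenue $950,000 > $825,000 → Commercial License not required.
Rule 2: Commercial License is not required → no effect.
Rule 3: does not board or breed animals → Operating Certificate not required.
Rule 4: conducts auctions → Annual Permit required.
Rule 5: vehicles 31 > 20; revenue $950,000 ≥ $100,000 → Small Fleet License not required.
Rule 6: conducts auctions; revenue $950,000 < $975,000; vehicles 31 > 2 → Standard Certificate required.
Rule 7: vehicles 31 < 34 → Standard Authorization required.
Rule 8: does not board or breed animals; revenue $950,000 ≤ $2,675,000 → Regulatory Authorization not required.
Rule 9: conducts auctions; revenue $950,000 ≥ $800,000; vehicles 31 ≤ 39 → Operating Authorization required.

Annual Permit, Operating Authorization, Standard Authorization, Standard Certificate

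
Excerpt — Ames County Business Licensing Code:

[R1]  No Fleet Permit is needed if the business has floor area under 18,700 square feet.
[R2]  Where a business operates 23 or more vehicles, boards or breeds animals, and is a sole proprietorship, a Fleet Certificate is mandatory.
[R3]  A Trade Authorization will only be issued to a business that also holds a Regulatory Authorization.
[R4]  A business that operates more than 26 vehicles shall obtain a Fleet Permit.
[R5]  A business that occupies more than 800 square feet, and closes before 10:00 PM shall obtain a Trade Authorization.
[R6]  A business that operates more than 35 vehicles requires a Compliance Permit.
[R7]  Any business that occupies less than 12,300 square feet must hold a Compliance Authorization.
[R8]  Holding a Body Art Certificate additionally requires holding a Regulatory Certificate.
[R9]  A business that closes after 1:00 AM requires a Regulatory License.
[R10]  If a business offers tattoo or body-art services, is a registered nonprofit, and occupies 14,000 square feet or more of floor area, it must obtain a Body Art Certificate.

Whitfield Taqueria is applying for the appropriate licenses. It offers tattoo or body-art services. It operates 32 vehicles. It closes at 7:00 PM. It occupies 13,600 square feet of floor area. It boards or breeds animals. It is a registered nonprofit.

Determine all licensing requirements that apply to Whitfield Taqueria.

Regulatory Authorization, Trade Authorization

[R1] floor area 13,600 square feet < 18,700 square feet → exempt from Fleet Permit.
[R2] vehicles 32 ≥ 23; boards or breeds animals; is a registered nonprofit (not: is a sole proprietorship) → Fleet Certificate not required.
[R3] Trade Authorization is required → Regulatory Authorization also required.
[R4] vehicles 32 > 26 → Fleet Permit required.
[R5] floor area 13,600 square feet > 800 square feet; closes 7:00 PM, at/before 10:00 PM → Trade Authorization required.
[R6] vehicles 32 ≤ 35 → Compliance Permit not required.
[R7] floor area 13,600 square feet ≥ 12,300 square feet → Compliance Authorization not required.
[R8] Body Art Certificate is not required → no effect.
[R9] closes 7:00 PM, at/before 1:00 AM → Regulatory License not required.
[R10] offers tattoo or body-art services; is a registered nonprofit; floor area 13,600 square feet < 14,000 square feet → Body Art Certificate not required.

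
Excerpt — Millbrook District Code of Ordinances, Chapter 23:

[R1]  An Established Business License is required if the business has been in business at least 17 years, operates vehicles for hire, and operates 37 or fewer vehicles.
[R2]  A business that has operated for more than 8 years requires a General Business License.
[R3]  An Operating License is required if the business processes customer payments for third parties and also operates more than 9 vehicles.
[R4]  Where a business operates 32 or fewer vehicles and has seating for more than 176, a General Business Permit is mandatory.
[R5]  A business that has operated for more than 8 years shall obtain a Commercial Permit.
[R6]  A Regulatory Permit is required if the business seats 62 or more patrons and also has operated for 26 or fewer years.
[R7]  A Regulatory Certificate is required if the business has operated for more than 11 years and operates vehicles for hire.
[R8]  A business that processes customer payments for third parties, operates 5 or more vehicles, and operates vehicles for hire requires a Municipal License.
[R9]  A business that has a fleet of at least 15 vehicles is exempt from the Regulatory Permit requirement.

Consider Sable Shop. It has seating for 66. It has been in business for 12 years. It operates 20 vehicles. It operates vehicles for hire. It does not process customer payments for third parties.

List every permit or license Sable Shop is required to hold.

[R1] years in business 12 < 17; operates vehicles for hire; vehicles 20 ≤ 37 → Established Business License not required.
[R2] years in business 12 > 8 → General Business License required.
[R3] does not process customer payments for third parties; vehicles 20 > 9 → Operating License not required.
[R4] vehicles 20 ≤ 32; seating 66 ≤ 176 → General Business Permit not required.
[R5] years in business 12 > 8 → Commercial Permit required.
[R6] seating 66 ≥ 62; years in business 12 ≤ 26 → Regulatory Permit required.
[R7] years in business 12 > 11; operates vehicles for hire → Regulatory Certificate required.
[R8] does not process customer payments for third parties; vehicles 20 ≥ 5; operates vehicles for hire → Municipal License not required.
[R9] vehicles 20 ≥ 15 → exempt from Regulatory Permit.

Commercial Permit, General Business License, Regulatory Certificate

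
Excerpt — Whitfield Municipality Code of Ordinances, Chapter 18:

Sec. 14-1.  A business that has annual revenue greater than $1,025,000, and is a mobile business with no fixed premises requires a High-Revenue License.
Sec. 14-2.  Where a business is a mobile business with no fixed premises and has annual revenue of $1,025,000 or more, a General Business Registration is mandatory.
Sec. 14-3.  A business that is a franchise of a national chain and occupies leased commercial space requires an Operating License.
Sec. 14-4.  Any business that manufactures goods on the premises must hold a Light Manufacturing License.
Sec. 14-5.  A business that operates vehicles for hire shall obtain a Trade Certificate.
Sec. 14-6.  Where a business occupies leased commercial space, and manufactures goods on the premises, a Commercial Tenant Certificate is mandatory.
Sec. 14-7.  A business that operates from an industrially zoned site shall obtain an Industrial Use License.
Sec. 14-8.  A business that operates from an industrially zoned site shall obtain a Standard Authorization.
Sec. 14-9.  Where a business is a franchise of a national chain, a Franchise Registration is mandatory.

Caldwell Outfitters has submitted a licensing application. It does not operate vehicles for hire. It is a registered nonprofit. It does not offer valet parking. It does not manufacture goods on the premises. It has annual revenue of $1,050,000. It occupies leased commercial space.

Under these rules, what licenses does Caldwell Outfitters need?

None

Sec. 14-1. revenue $1,050,000 > $1,025,000; occupies leased commercial space (not: is a mobile business with no fixed premises) → High-Revenue License not required.
Sec. 14-2. occupies leased commercial space (not: is a mobile business with no fixed premises); revenue $1,050,000 ≥ $1,025,000 → General Business Registration not required.
Sec. 14-3. is a registered nonprofit (not: is a franchise of a national chain); occupies leased commercial space → Operating License not required.
Sec. 14-4. does not manufacture goods on the premises → Light Manufacturing License not required.
Sec. 14-5. does not operate vehicles for hire → Trade Certificate not required.
Sec. 14-6. occupies leased commercial space; does not manufacture goods on the premises → Commercial Tenant Certificate not required.
Sec. 14-7. occupies leased commercial space (not: operates from an industrially zoned site) → Industrial Use License not required.
Sec. 14-8. occupies leased commercial space (not: operates from an industrially zoned site) → Standard Authorization not required.
Sec. 14-9. is a registered nonprofit (not: is a franchise of a national chain) → Franchise Registration not required.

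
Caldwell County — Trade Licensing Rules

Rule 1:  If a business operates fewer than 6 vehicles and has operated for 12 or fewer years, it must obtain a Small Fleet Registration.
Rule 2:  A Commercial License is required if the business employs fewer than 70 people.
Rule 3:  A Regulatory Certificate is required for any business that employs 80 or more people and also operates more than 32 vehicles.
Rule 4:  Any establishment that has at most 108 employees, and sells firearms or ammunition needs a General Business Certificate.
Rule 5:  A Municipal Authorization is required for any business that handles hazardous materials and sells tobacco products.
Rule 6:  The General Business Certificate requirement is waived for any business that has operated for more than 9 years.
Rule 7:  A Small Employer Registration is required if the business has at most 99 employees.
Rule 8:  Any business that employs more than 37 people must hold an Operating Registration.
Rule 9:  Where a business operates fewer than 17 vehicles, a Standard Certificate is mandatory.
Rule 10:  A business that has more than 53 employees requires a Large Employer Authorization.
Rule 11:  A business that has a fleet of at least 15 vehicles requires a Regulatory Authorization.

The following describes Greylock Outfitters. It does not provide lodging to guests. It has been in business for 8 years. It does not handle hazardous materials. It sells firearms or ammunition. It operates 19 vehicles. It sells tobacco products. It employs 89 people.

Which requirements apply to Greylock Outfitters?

Rule 1: vehicles 19 ≥ 6; years in business 8 ≤ 12 → Small Fleet Registration not required.
Rule 2: employees 89 ≥ 70 → Commercial License not required.
Rule 3: employees 89 ≥ 80; vehicles 19 ≤ 32 → Regulatory Certificate not required.
Rule 4: employees 89 ≤ 108; sells firearms or ammunition → General Business Certificate required.
Rule 5: does not handle hazardous materials; sells tobacco products → Municipal Authorization not required.
Rule 6: years in business 8 ≤ 9 → General Business Certificate exemption does not apply.
Rule 7: employees 89 ≤ 99 → Small Employer Registration required.
Rule 8: employees 89 > 37 → Operating Registration required.
Rule 9: vehicles 19 ≥ 17 → Standard Certificate not required.
Rule 10: employees 89 > 53 → Large Employer Authorization required.
Rule 11: vehicles 19 ≥ 15 → Regulatory Authorization required.

General Business Certificate, Large Employer Authorization, Operating Registration, Regulatory Authorization, Small Employer Registration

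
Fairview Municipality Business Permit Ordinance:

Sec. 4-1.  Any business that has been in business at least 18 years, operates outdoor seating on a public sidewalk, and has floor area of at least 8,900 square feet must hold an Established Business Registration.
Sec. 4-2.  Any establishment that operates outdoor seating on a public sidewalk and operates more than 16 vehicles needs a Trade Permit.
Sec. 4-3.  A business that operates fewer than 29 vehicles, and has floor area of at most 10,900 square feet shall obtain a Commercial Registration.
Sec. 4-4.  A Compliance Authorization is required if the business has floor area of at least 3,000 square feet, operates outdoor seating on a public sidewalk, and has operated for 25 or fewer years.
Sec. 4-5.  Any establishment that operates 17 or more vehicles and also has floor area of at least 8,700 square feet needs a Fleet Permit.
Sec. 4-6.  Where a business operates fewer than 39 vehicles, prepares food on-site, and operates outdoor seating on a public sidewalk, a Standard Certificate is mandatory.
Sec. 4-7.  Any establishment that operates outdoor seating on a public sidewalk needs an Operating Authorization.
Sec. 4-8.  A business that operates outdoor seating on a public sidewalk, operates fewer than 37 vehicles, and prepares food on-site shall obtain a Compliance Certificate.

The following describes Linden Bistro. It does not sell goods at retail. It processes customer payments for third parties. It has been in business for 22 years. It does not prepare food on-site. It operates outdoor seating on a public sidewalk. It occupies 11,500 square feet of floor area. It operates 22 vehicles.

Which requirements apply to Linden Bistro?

Sec. 4-1. years in business 22 ≥ 18; operates outdoor seating on a public sidewalk; floor area 11,500 square feet ≥ 8,900 square feet → Established Business Registration required.
Sec. 4-2. operates outdoor seating on a public sidewalk; vehicles 22 > 16 → Trade Permit required.
Sec. 4-3. vehicles 22 < 29; floor area 11,500 square feet > 10,900 square feet → Commercial Registration not required.
Sec. 4-4. floor area 11,500 square feet ≥ 3,000 square feet; operates outdoor seating on a public sidewalk; years in business 22 ≤ 25 → Compliance Authorization required.
Sec. 4-5. vehicles 22 ≥ 17; floor area 11,500 square feet ≥ 8,700 square feet → Fleet Permit required.
Sec. 4-6. vehicles 22 < 39; does not prepare food on-site; operates outdoor seating on a public sidewalk → Standard Certificate not required.
Sec. 4-7. operates outdoor seating on a public sidewalk → Operating Authorization required.
Sec. 4-8. operates outdoor seating on a public sidewalk; vehicles 22 < 37; does not prepare food on-site → Compliance Certificate not required.

Compliance Authorization, Established Business Registration, Fleet Permit, Operating Authorization, Trade Permit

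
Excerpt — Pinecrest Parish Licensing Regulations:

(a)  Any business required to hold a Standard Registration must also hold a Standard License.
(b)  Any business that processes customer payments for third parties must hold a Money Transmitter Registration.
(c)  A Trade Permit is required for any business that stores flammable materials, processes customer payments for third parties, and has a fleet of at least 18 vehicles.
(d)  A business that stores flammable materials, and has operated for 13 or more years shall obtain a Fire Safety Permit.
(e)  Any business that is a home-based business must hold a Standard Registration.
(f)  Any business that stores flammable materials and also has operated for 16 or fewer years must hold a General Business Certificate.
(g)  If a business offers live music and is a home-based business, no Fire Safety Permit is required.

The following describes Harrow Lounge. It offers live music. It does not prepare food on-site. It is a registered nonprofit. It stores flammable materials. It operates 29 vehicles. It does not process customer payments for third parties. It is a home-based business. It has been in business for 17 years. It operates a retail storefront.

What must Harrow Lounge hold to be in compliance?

Standard License, Standard Registration

(a) Standard Registration is required → Standard License also required.
(b) does not process customer payments for third parties → Money Transmitter Registration not required.
(c) stores flammable materials; does not process customer payments for third parties; vehicles 29 ≥ 18 → Trade Permit not required.
(d) stores flammable materials; years in business 17 ≥ 13 → Fire Safety Permit required.
(e) is a home-based business → Standard Registration required.
(f) stores flammable materials; years in business 17 > 16 → General Business Certificate not required.
(g) offers live music; is a home-based business → exempt from Fire Safety Permit.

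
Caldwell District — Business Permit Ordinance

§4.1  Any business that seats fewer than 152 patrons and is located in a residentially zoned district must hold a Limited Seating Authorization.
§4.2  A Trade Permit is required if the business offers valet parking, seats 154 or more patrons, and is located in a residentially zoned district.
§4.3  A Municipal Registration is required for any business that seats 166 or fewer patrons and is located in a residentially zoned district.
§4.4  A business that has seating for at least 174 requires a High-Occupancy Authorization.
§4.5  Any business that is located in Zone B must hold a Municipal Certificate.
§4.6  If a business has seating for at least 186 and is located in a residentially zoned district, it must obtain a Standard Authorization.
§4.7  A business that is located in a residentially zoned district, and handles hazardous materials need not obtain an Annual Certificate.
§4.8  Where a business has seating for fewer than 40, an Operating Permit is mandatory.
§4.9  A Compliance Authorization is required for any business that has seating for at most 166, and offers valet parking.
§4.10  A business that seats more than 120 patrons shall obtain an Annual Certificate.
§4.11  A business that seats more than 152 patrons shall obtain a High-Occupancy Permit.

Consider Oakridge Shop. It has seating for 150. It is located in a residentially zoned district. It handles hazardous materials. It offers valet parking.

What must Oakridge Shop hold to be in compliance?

Compliance Authorization, Limited Seating Authorization, Municipal Registration

§4.1 seating 150 < 152; is located in a residentially zoned district → Limited Seating Authorization required.
§4.2 offers valet parking; seating 150 < 154; is located in a residentially zoned district → Trade Permit not required.
§4.3 seating 150 ≤ 166; is located in a residentially zoned district → Municipal Registration required.
§4.4 seating 150 < 174 → High-Occupancy Authorization not required.
§4.5 is located in a residentially zoned district (not: is located in Zone B) → Municipal Certificate not required.
§4.6 seating 150 < 186; is located in a residentially zoned district → Standard Authorization not required.
§4.7 is located in a residentially zoned district; handles hazardous materials → exempt from Annual Certificate.
§4.8 seating 150 ≥ 40 → Operating Permit not required.
§4.9 seating 150 ≤ 166; offers valet parking → Compliance Authorization required.
§4.10 seating 150 > 120 → Annual Certificate required.
§4.11 seating 150 ≤ 152 → High-Occupancy Permit not required.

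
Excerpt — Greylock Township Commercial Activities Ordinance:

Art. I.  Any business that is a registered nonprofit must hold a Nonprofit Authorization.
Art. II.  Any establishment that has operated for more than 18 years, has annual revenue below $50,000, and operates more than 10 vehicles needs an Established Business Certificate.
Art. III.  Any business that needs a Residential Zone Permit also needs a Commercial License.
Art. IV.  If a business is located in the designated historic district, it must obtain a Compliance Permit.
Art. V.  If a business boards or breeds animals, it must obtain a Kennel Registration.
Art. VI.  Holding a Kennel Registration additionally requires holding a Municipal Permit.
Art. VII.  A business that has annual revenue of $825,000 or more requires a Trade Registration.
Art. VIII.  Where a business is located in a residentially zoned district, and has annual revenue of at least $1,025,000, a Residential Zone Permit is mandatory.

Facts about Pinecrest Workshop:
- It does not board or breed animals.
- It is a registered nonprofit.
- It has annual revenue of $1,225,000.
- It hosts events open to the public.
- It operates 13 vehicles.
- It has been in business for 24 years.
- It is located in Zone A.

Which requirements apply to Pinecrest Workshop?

Nonprofit Authorization, Trade Registration

Art. I. is a registered nonprofit → Nonprofit Authorization required.
Art. II. years in business 24 > 18; revenue $1,225,000 ≥ $50,000; vehicles 13 > 10 → Established Business Certificate not required.
Art. III. Residential Zone Permit is not required → no effect.
Art. IV. is located in Zone A (not: is located in the designated historic district) → Compliance Permit not required.
Art. V. does not board or breed animals → Kennel Registration not required.
Art. VI. Kennel Registration is not required → no effect.
Art. VII. revenue $1,225,000 ≥ $825,000 → Trade Registration required.
Art. VIII. is located in Zone A (not: is located in a residentially zoned district); revenue $1,225,000 ≥ $1,025,000 → Residential Zone Permit not required.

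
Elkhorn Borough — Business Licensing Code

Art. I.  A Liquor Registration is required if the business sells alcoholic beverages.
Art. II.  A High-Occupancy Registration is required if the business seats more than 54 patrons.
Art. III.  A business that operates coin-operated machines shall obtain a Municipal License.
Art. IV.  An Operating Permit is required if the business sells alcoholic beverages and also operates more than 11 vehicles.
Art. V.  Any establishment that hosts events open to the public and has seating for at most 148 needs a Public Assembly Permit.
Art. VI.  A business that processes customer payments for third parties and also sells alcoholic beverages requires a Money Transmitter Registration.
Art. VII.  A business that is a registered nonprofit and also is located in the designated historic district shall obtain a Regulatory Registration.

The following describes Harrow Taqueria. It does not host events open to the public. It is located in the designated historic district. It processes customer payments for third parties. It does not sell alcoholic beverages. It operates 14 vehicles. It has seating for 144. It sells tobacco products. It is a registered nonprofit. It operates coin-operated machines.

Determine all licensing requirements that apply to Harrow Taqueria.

High-Occupancy Registration, Municipal License, Regulatory Registration

Art. I. does not sell alcoholic beverages → Liquor Registration not required.
Art. II. seating 144 > 54 → High-Occupancy Registration required.
Art. III. operates coin-operated machines → Municipal License required.
Art. IV. does not sell alcoholic beverages; vehicles 14 > 11 → Operating Permit not required.
Art. V. does not host events open to the public; seating 144 ≤ 148 → Public Assembly Permit not required.
Art. VI. processes customer payments for third parties; does not sell alcoholic beverages → Money Transmitter Registration not required.
Art. VII. is a registered nonprofit; is located in the designated historic district → Regulatory Registration required.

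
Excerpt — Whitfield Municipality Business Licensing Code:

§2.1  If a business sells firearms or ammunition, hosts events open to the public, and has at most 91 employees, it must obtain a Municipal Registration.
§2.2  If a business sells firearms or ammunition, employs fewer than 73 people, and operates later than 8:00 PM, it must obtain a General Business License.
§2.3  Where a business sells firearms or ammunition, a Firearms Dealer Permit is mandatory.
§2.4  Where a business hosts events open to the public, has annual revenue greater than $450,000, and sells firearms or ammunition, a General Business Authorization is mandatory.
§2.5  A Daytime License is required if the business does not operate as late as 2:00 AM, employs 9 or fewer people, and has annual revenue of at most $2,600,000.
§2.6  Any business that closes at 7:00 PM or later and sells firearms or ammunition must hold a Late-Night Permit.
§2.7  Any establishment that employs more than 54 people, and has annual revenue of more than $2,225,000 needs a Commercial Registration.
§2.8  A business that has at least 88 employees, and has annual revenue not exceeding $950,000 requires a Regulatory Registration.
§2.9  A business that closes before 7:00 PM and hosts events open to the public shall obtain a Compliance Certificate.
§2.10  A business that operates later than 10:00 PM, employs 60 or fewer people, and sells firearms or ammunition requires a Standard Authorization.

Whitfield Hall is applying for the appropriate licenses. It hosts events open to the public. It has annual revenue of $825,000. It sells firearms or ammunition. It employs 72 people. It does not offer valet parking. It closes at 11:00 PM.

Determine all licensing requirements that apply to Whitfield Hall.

§2.1 sells firearms or ammunition; hosts events open to the public; employees 72 ≤ 91 → Municipal Registration required.
§2.2 sells firearms or ammunition; employees 72 < 73; closes 11:00 PM, after 8:00 PM → General Business License required.
§2.3 sells firearms or ammunition → Firearms Dealer Permit required.
§2.4 hosts events open to the public; revenue $825,000 > $450,000; sells firearms or ammunition → General Business Authorization required.
§2.5 closes 11:00 PM, at/before 2:00 AM; employees 72 > 9; revenue $825,000 ≤ $2,600,000 → Daytime License not required.
§2.6 closes 11:00 PM, after 7:00 PM; sells firearms or ammunition → Late-Night Permit required.
§2.7 employees 72 > 54; revenue $825,000 ≤ $2,225,000 → Commercial Registration not required.
§2.8 employees 72 < 88; revenue $825,000 ≤ $950,000 → Regulatory Registration not required.
§2.9 closes 11:00 PM, after 7:00 PM; hosts events open to the public → Compliance Certificate not required.
§2.10 closes 11:00 PM, after 10:00 PM; employees 72 > 60; sells firearms or ammunition → Standard Authorization not required.

Firearms Dealer Permit, General Business Authorization, General Business License, Late-Night Permit, Municipal Registration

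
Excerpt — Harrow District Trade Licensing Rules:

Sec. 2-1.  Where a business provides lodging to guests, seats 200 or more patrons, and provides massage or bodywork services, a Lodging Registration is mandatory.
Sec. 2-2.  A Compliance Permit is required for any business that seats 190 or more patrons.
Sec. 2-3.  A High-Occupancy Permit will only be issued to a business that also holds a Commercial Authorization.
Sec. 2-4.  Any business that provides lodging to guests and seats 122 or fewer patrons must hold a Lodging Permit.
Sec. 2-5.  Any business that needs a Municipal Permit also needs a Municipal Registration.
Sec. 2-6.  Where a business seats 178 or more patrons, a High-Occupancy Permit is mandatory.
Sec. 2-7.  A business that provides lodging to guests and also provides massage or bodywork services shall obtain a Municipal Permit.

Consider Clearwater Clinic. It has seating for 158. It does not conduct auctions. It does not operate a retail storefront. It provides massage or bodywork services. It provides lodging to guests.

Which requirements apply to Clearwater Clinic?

Municipal Permit, Municipal Registration

Sec. 2-1. provides lodging to guests; seating 158 < 200; provides massage or bodywork services → Lodging Registration not required.
Sec. 2-2. seating 158 < 190 → Compliance Permit not required.
Sec. 2-3. High-Occupancy Permit is not required → no effect.
Sec. 2-4. provides lodging to guests; seating 158 > 122 → Lodging Permit not required.
Sec. 2-5. Municipal Permit is required → Municipal Registration also required.
Sec. 2-6. seating 158 < 178 → High-Occupancy Permit not required.
Sec. 2-7. provides lodging to guests; provides massage or bodywork services → Municipal Permit required.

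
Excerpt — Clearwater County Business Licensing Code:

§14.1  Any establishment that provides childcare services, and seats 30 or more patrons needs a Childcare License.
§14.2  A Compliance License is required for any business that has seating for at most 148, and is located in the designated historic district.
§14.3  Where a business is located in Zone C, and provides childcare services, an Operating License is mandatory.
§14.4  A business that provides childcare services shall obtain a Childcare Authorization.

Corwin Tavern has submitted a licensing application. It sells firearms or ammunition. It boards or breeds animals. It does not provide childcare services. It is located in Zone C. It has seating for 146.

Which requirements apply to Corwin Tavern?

§14.1 does not provide childcare services; seating 146 ≥ 30 → Childcare License not required.
§14.2 seating 146 ≤ 148; is located in Zone C (not: is located in the designated historic district) → Compliance License not required.
§14.3 is located in Zone C; does not provide childcare services → Operating License not required.
§14.4 does not provide childcare services → Childcare Authorization not required.

None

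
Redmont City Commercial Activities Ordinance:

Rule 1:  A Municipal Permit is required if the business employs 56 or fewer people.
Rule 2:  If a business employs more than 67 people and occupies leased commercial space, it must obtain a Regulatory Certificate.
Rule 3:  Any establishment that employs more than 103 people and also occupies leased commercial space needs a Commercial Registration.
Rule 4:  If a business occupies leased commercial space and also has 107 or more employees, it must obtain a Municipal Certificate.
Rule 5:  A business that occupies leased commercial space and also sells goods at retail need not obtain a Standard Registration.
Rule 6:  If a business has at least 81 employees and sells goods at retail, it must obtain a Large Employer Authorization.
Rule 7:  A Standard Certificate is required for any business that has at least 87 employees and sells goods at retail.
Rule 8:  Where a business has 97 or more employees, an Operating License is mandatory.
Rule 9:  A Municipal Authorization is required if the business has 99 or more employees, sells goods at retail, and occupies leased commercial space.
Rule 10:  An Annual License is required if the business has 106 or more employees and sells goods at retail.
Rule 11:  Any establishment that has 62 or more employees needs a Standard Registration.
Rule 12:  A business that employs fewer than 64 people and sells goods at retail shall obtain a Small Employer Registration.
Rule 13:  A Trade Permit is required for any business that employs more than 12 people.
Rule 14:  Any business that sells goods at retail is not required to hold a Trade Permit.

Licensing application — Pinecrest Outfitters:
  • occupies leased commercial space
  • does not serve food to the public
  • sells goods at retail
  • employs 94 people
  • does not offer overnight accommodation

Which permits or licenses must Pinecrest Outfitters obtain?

Large Employer Authorization, Regulatory Certificate, Standard Certificate

Rule 1: employees 94 > 56 → Municipal Permit not required.
Rule 2: employees 94 > 67; occupies leased commercial space → Regulatory Certificate required.
Rule 3: employees 94 ≤ 103; occupies leased commercial space → Commercial Registration not required.
Rule 4: occupies leased commercial space; employees 94 < 107 → Municipal Certificate not required.
Rule 5: occupies leased commercial space; sells goods at retail → exempt from Standard Registration.
Rule 6: employees 94 ≥ 81; sells goods at retail → Large Employer Authorization required.
Rule 7: employees 94 ≥ 87; sells goods at retail → Standard Certificate required.
Rule 8: employees 94 < 97 → Operating License not required.
Rule 9: employees 94 < 99; sells goods at retail; occupies leased commercial space → Municipal Authorization not required.
Rule 10: employees 94 < 106; sells goods at retail → Annual License not required.
Rule 11: employees 94 ≥ 62 → Standard Registration required.
Rule 12: employees 94 ≥ 64; sells goods at retail → Small Employer Registration not required.
Rule 13: employees 94 > 12 → Trade Permit required.
Rule 14: sells goods at retail → exempt from Trade Permit.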